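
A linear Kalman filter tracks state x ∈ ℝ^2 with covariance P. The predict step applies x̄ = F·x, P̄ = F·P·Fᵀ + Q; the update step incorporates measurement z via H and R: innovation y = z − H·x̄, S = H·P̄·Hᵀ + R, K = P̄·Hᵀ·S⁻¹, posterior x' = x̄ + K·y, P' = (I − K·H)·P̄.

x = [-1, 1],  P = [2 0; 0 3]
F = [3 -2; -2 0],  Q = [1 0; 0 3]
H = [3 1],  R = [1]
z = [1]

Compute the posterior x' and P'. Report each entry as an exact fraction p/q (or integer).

x' = [13/73, 88/219]
P' = [76/73 -201/73; -201/73 1784/219]

x̄ = F·x = [-5, 2]
P̄ = F·P·Fᵀ + Q = [31 -12; -12 11]
y = z − H·x̄ = [14]
S = H·P̄·Hᵀ + R = [219]
K = P̄·Hᵀ·S⁻¹ = [27/73; -25/219]
x' = x̄ + K·y = [13/73, 88/219]
P' = (I − K·H)·P̄ = [76/73 -201/73; -201/73 1784/219]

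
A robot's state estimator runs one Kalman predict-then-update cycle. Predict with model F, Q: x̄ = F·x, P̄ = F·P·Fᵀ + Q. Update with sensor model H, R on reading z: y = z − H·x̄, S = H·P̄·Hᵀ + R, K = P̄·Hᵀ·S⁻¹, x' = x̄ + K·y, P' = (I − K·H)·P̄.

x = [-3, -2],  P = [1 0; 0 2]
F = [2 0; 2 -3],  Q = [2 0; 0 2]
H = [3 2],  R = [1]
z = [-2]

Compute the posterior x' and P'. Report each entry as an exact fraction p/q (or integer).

x̄ = F·x = [-6, 0]
P̄ = F·P·Fᵀ + Q = [6 4; 4 24]
y = z − H·x̄ = [16]
S = H·P̄·Hᵀ + R = [199]
K = P̄·Hᵀ·S⁻¹ = [26/199; 60/199]
x' = x̄ + K·y = [-778/199, 960/199]
P' = (I − K·H)·P̄ = [518/199 -764/199; -764/199 1176/199]

x' = [-778/199, 960/199]
P' = [518/199 -764/199; -764/199 1176/199]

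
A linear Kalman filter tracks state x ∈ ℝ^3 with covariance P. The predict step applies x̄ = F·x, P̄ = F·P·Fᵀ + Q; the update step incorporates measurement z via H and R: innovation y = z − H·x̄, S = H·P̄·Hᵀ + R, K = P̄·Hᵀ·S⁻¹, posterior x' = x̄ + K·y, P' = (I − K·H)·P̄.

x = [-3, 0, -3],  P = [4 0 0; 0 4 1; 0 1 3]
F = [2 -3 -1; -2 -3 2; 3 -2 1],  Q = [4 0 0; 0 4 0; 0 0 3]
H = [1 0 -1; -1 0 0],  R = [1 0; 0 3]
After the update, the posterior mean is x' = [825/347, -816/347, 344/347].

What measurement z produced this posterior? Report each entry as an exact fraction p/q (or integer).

x̄ = F·x = [-3, 0, -12]
P̄ = F·P·Fᵀ + Q = [65 11 44; 11 56 -1; 44 -1 54]
S = H·P̄·Hᵀ + R = [32 -21; -21 68]
K = P̄·Hᵀ·S⁻¹ = [63/1735 -1639/1735; 117/347 -20/347; -1604/1735 -1618/1735]
x' − x̄ = [1866/347, -816/347, 4508/347] = K·y
y = (KᵀK)⁻¹·Kᵀ·(x' − x̄) = [-8, -6]
z = y + H·x̄ = [-8, -6] + [9, 3] = [1, -3]

z = [1, -3]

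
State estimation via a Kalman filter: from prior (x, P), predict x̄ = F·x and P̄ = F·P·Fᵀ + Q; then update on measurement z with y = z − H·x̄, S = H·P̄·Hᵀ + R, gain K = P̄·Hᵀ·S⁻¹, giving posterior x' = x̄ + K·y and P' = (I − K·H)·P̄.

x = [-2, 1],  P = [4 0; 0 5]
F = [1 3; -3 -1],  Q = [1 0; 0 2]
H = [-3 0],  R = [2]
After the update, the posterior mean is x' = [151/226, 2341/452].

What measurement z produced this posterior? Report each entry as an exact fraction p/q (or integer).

x̄ = F·x = [1, 5]
P̄ = F·P·Fᵀ + Q = [50 -27; -27 43]
S = H·P̄·Hᵀ + R = [452]
K = P̄·Hᵀ·S⁻¹ = [-75/226; 81/452]
x' − x̄ = [-75/226, 81/452] = K·y
y = (KᵀK)⁻¹·Kᵀ·(x' − x̄) = [1]
z = y + H·x̄ = [1] + [-3] = [-2]

z = [-2]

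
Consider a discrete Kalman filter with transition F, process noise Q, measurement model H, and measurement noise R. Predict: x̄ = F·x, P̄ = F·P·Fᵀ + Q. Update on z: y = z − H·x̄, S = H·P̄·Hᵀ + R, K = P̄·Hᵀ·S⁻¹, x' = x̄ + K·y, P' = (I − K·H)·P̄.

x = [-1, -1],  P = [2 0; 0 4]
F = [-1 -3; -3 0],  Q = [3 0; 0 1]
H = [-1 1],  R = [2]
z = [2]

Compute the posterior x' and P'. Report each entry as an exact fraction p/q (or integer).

x̄ = F·x = [4, 3]
P̄ = F·P·Fᵀ + Q = [41 6; 6 19]
y = z − H·x̄ = [3]
S = H·P̄·Hᵀ + R = [50]
K = P̄·Hᵀ·S⁻¹ = [-7/10; 13/50]
x' = x̄ + K·y = [19/10, 189/50]
P' = (I − K·H)·P̄ = [33/2 151/10; 151/10 781/50]

x' = [19/10, 189/50]
P' = [33/2 151/10; 151/10 781/50]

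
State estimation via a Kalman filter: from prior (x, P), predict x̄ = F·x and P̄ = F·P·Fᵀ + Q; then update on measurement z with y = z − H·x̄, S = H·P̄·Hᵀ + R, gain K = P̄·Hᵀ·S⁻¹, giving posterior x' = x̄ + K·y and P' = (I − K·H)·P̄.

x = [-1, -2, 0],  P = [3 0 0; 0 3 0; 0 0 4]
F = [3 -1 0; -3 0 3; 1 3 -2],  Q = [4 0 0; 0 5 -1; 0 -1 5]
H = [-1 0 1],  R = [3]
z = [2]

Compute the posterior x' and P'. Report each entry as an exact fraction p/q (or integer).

x̄ = F·x = [-1, 3, -7]
P̄ = F·P·Fᵀ + Q = [34 -27 0; -27 68 -34; 0 -34 51]
y = z − H·x̄ = [8]
S = H·P̄·Hᵀ + R = [88]
K = P̄·Hᵀ·S⁻¹ = [-17/44; -7/88; 51/88]
x' = x̄ + K·y = [-45/11, 26/11, -26/11]
P' = (I − K·H)·P̄ = [459/22 -1307/44 867/44; -1307/44 5935/88 -2635/88; 867/44 -2635/88 1887/88]

x' = [-45/11, 26/11, -26/11]
P' = [459/22 -1307/44 867/44; -1307/44 5935/88 -2635/88; 867/44 -2635/88 1887/88]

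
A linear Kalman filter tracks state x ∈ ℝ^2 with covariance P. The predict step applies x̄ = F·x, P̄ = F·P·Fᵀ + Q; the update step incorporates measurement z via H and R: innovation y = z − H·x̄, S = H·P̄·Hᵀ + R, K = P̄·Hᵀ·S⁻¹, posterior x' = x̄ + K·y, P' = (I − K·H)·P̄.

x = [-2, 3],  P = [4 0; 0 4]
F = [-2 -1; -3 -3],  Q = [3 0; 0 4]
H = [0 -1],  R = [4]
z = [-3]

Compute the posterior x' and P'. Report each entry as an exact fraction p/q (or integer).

x̄ = F·x = [1, -3]
P̄ = F·P·Fᵀ + Q = [23 36; 36 76]
y = z − H·x̄ = [-6]
S = H·P̄·Hᵀ + R = [80]
K = P̄·Hᵀ·S⁻¹ = [-9/20; -19/20]
x' = x̄ + K·y = [37/10, 27/10]
P' = (I − K·H)·P̄ = [34/5 9/5; 9/5 19/5]

x' = [37/10, 27/10]
P' = [34/5 9/5; 9/5 19/5]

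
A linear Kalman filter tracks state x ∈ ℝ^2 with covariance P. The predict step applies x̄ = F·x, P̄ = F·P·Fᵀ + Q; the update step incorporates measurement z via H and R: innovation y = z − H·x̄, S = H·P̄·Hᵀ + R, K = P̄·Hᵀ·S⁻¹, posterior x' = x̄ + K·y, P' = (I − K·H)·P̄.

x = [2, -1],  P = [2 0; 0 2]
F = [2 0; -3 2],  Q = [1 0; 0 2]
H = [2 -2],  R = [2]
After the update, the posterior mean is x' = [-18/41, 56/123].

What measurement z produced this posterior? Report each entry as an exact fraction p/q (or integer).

x̄ = F·x = [4, -8]
P̄ = F·P·Fᵀ + Q = [9 -12; -12 28]
S = H·P̄·Hᵀ + R = [246]
K = P̄·Hᵀ·S⁻¹ = [7/41; -40/123]
x' − x̄ = [-182/41, 1040/123] = K·y
y = (KᵀK)⁻¹·Kᵀ·(x' − x̄) = [-26]
z = y + H·x̄ = [-26] + [24] = [-2]

z = [-2]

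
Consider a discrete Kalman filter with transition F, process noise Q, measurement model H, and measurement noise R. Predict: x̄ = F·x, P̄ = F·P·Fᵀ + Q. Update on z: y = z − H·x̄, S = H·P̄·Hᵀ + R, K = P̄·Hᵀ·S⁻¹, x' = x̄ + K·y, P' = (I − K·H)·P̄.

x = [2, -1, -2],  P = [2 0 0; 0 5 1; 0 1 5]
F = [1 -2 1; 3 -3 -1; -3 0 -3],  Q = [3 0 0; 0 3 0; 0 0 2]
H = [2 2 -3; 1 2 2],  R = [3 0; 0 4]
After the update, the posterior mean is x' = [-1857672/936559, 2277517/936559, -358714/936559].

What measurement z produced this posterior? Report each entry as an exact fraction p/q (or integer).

z = [2, 2]

x̄ = F·x = [2, 11, 0]
P̄ = F·P·Fᵀ + Q = [26 30 -15; 30 77 6; -15 6 65]
S = H·P̄·Hᵀ + R = [1348 123; 123 706]
K = P̄·Hᵀ·S⁻¹ = [103954/936559 56177/936559; 114268/936559 240100/936559; -165999/936559 197395/936559]
x' − x̄ = [-3730790/936559, -8024632/936559, -358714/936559] = K·y
y = (KᵀK)⁻¹·Kᵀ·(x' − x̄) = [-24, -22]
z = y + H·x̄ = [-24, -22] + [26, 24] = [2, 2]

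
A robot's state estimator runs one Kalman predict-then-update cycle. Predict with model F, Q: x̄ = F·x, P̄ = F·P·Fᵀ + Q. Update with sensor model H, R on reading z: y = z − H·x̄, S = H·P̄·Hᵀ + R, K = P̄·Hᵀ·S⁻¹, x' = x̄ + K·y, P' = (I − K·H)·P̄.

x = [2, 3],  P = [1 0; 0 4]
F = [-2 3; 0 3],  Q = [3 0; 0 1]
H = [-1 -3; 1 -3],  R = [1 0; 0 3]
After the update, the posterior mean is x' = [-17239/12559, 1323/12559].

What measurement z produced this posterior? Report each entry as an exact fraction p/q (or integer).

z = [1, -1]

x̄ = F·x = [5, 9]
P̄ = F·P·Fᵀ + Q = [43 36; 36 37]
S = H·P̄·Hᵀ + R = [593 290; 290 163]
K = P̄·Hᵀ·S⁻¹ = [-5763/12559 5245/12559; -2211/12559 -1845/12559]
x' − x̄ = [-80034/12559, -111708/12559] = K·y
y = (KᵀK)⁻¹·Kᵀ·(x' − x̄) = [33, 21]
z = y + H·x̄ = [33, 21] + [-32, -22] = [1, -1]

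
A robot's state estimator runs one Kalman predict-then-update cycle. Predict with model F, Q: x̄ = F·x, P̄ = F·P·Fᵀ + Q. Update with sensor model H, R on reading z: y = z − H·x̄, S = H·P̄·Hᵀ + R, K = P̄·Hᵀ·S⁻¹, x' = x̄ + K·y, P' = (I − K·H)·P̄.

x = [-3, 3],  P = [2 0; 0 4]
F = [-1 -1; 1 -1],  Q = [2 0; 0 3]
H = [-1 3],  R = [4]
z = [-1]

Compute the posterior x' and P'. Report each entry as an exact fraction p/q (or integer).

x̄ = F·x = [0, -6]
P̄ = F·P·Fᵀ + Q = [8 2; 2 9]
y = z − H·x̄ = [17]
S = H·P̄·Hᵀ + R = [81]
K = P̄·Hᵀ·S⁻¹ = [-2/81; 25/81]
x' = x̄ + K·y = [-34/81, -61/81]
P' = (I − K·H)·P̄ = [644/81 212/81; 212/81 104/81]

x' = [-34/81, -61/81]
P' = [644/81 212/81; 212/81 104/81]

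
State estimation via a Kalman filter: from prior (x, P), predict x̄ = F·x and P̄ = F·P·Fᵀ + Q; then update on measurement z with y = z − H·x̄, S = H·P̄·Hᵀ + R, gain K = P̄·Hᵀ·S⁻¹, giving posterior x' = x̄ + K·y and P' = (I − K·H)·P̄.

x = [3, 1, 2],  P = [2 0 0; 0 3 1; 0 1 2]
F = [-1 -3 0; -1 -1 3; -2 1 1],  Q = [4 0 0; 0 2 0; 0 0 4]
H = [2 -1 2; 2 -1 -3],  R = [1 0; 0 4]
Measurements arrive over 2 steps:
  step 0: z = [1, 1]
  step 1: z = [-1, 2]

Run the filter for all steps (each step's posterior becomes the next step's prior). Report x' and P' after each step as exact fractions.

step 0: x' = [2786/1479, 83/29, -62/1479], P' = [17141/4437 634/87 -236/4437; 634/87 426/29 8/87; -236/4437 8/87 878/4437]
step 1: x' = [-228090003/898562689, -617225963/898562689, -23726745/39067943], P' = [1908249860/898562689 3289217154/898562689 -3422470/39067943; 3289217154/898562689 6414544052/898562689 688220/39067943; -3422470/39067943 688220/39067943 7542088/39067943]

step 0: x̄ = F·x = [-6, 2, -3]
step 0: P̄ = F·P·Fᵀ + Q = [33 2 -8; 2 19 9; -8 9 19]
step 0: y = z − H·x̄ = [21, 6]
step 0: S = H·P̄·Hᵀ + R = [120 54; 54 468]
step 0: K = P̄·Hᵀ·S⁻¹ = [164/493 664/4437; 2/29 -17/174; 292/1479 -1757/8874]
step 0: x' = x̄ + K·y = [2786/1479, 83/29, -62/1479]
step 0: P' = (I − K·H)·P̄ = [17141/4437 634/87 -236/4437; 634/87 426/29 8/87; -236/4437 8/87 878/4437]
step 1: x̄ = F·x = [-15485/1479, -7205/1479, -467/493]
step 1: P̄ = F·P·Fᵀ + Q = [815495/4437 339047/4437 -190/1479; 339047/4437 162731/4437 2180/1479; -190/1479 2180/1479 8264/1479]
step 1: y = z − H·x̄ = [25088/1479, 22520/1479]
step 1: S = H·P̄·Hᵀ + R = [2141408/4437 1927451/4437; 1927451/4437 2355479/4437]
step 1: K = P̄·Hᵀ·S⁻¹ = [6978282/16954013 190858249/898562689; 3689592/16954013 29100769/898562689; 142472/737131 -7539856/39067943]
step 1: x' = x̄ + K·y = [-228090003/898562689, -617225963/898562689, -23726745/39067943]
step 1: P' = (I − K·H)·P̄ = [1908249860/898562689 3289217154/898562689 -3422470/39067943; 3289217154/898562689 6414544052/898562689 688220/39067943; -3422470/39067943 688220/39067943 7542088/39067943]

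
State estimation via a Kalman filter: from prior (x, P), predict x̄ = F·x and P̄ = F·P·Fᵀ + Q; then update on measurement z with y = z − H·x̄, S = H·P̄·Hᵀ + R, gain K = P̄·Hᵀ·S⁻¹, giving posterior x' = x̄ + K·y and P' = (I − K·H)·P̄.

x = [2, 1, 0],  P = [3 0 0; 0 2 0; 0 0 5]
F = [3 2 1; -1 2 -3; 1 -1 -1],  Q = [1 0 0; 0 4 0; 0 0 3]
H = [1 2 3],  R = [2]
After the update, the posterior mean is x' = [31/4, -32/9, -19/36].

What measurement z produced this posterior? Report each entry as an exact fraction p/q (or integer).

z = [-1]

x̄ = F·x = [8, 0, 1]
P̄ = F·P·Fᵀ + Q = [41 -16 0; -16 60 8; 0 8 13]
S = H·P̄·Hᵀ + R = [432]
K = P̄·Hᵀ·S⁻¹ = [1/48; 8/27; 55/432]
x' − x̄ = [-1/4, -32/9, -55/36] = K·y
y = (KᵀK)⁻¹·Kᵀ·(x' − x̄) = [-12]
z = y + H·x̄ = [-12] + [11] = [-1]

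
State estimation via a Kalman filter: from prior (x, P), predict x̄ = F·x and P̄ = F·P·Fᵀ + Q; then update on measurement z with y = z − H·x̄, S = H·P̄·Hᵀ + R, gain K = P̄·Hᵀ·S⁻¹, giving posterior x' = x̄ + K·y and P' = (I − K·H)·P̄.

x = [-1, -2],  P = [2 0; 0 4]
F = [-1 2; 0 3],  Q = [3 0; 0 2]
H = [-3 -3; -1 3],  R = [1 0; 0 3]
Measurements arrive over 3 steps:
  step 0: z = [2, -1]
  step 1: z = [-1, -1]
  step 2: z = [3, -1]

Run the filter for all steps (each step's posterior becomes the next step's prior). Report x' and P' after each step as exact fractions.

step 0: x' = [-2162/11693, -5592/11693], P' = [2685/11693 -1752/11693; -1752/11693 2110/11693]
step 1: x' = [13769542/27726967, -5169072/27726967], P' = [6113748/27726967 -3915660/27726967; -3915660/27726967 4758104/27726967]
step 2: x' = [-33372113908/63878636441, -30919091388/63878636441], P' = [14084865987/63878636441 -9021044436/63878636441; -9021044436/63878636441 10960417066/63878636441]

step 0: x̄ = F·x = [-3, -6]
step 0: P̄ = F·P·Fᵀ + Q = [21 24; 24 38]
step 0: y = z − H·x̄ = [-25, 14]
step 0: S = H·P̄·Hᵀ + R = [964 -423; -423 222]
step 0: K = P̄·Hᵀ·S⁻¹ = [-2799/11693 -2647/11693; -1074/11693 2694/11693]
step 0: x' = x̄ + K·y = [-2162/11693, -5592/11693]
step 0: P' = (I − K·H)·P̄ = [2685/11693 -1752/11693; -1752/11693 2110/11693]
step 1: x̄ = F·x = [-9022/11693, -16776/11693]
step 1: P̄ = F·P·Fᵀ + Q = [53212/11693 17916/11693; 17916/11693 42376/11693]
step 1: y = z − H·x̄ = [-89087/11693, 29613/11693]
step 1: S = H·P̄·Hᵀ + R = [1194473/11693 -329244/11693; -329244/11693 362179/11693]
step 1: K = P̄·Hᵀ·S⁻¹ = [-6594264/27726967 -5953576/27726967; -2527332/27726967 6063324/27726967]
step 1: x' = x̄ + K·y = [13769542/27726967, -5169072/27726967]
step 1: P' = (I − K·H)·P̄ = [6113748/27726967 -3915660/27726967; -3915660/27726967 4758104/27726967]
step 2: x̄ = F·x = [-24107686/27726967, -15507216/27726967]
step 2: P̄ = F·P·Fᵀ + Q = [123989705/27726967 40295604/27726967; 40295604/27726967 98276870/27726967]
step 2: y = z − H·x̄ = [-35663805/27726967, -5313005/27726967]
step 2: S = H·P̄·Hᵀ + R = [2753447014/27726967 -754296339/27726967; -754296339/27726967 849888812/27726967]
step 2: K = P̄·Hᵀ·S⁻¹ = [-15191464653/63878636441 -13715999765/63878636441; -5818117890/63878636441 13967431878/63878636441]
step 2: x' = x̄ + K·y = [-33372113908/63878636441, -30919091388/63878636441]
step 2: P' = (I − K·H)·P̄ = [14084865987/63878636441 -9021044436/63878636441; -9021044436/63878636441 10960417066/63878636441]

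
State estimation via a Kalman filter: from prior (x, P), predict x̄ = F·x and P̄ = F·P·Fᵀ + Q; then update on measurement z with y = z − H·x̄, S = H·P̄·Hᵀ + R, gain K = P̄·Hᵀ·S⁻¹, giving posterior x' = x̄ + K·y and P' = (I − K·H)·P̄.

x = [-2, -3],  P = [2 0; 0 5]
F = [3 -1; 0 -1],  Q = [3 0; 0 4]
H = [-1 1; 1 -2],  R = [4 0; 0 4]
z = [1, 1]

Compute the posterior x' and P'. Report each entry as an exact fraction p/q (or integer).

x̄ = F·x = [-3, 3]
P̄ = F·P·Fᵀ + Q = [26 5; 5 9]
y = z − H·x̄ = [-5, 10]
S = H·P̄·Hᵀ + R = [29 -29; -29 46]
K = P̄·Hᵀ·S⁻¹ = [-502/493 -5/17; -193/493 -9/17]
x' = x̄ + K·y = [-419/493, -166/493]
P' = (I − K·H)·P̄ = [4596/493 2588/493; 2588/493 1816/493]

x' = [-419/493, -166/493]
P' = [4596/493 2588/493; 2588/493 1816/493]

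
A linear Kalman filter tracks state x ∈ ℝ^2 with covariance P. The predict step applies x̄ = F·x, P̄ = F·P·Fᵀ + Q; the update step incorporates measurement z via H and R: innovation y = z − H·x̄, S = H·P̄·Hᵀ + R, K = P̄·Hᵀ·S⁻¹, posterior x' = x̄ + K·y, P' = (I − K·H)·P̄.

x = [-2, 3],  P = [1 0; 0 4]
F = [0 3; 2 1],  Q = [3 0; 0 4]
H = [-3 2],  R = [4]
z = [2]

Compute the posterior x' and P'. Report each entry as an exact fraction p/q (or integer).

x̄ = F·x = [9, -1]
P̄ = F·P·Fᵀ + Q = [39 12; 12 12]
y = z − H·x̄ = [31]
S = H·P̄·Hᵀ + R = [259]
K = P̄·Hᵀ·S⁻¹ = [-93/259; -12/259]
x' = x̄ + K·y = [-552/259, -631/259]
P' = (I − K·H)·P̄ = [1452/259 1992/259; 1992/259 2964/259]

x' = [-552/259, -631/259]
P' = [1452/259 1992/259; 1992/259 2964/259]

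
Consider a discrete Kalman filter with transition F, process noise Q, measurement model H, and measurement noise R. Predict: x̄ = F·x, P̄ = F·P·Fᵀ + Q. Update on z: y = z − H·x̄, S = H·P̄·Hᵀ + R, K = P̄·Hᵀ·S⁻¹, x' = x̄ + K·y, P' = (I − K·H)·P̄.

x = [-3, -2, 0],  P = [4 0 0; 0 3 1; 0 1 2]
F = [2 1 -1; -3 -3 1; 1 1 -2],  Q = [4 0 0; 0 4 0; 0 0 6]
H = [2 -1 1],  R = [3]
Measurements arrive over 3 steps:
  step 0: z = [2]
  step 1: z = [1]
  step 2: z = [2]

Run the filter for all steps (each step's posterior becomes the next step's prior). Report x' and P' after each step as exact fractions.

step 0: x̄ = F·x = [-8, 15, -5]
step 0: P̄ = F·P·Fᵀ + Q = [23 -31 12; -31 63 -18; 12 -18 17]
step 0: y = z − H·x̄ = [38]
step 0: S = H·P̄·Hᵀ + R = [383]
step 0: K = P̄·Hᵀ·S⁻¹ = [89/383; -143/383; 59/383]
step 0: x' = x̄ + K·y = [318/383, 311/383, 327/383]
step 0: P' = (I − K·H)·P̄ = [888/383 854/383 -655/383; 854/383 3680/383 1543/383; -655/383 1543/383 3030/383]
step 1: x̄ = F·x = [620/383, -1560/383, -25/383]
step 1: P̄ = F·P·Fᵀ + Q = [14744/383 -24187/383 12724/383; -24187/383 55718/383 -18672/383; 12724/383 -18672/383 17142/383]
step 1: y = z − H·x̄ = [-2392/383]
step 1: S = H·P̄·Hᵀ + R = [317973/383]
step 1: K = P̄·Hᵀ·S⁻¹ = [22133/105991; -122764/317973; 61262/317973]
step 1: x' = x̄ + K·y = [33348/105991, -528424/317973, -403363/317973]
step 1: P' = (I − K·H)·P̄ = [243139/105991 400865/105991 -19014/105991; 400865/105991 6908146/317973 4134664/317973; -19014/105991 4134664/317973 4432534/317973]
step 2: x̄ = F·x = [25009/105991, 881777/317973, 378346/317973]
step 2: P̄ = F·P·Fᵀ + Q = [4099820/105991 -8034461/105991 2907017/105991; -8034461/105991 71623471/317973 -10449973/317973; 2907017/105991 -10449973/317973 13370239/317973]
step 2: y = z − H·x̄ = [989323/317973]
step 2: S = H·P̄·Hᵀ + R = [287343151/317973]
step 2: K = P̄·Hᵀ·S⁻¹ = [57423354/287343151; -130280210/287343151; 41262314/287343151]
step 2: x' = x̄ + K·y = [246463503/287343151, 391490389/287343151, 470281716/287343151]
step 2: P' = (I − K·H)·P̄ = [744478328/287343151 1746011759/287343151 429325165/287343151; 1746011759/287343151 11345556777/287343151 7462692629/287343151; 429325165/287343151 7462692629/287343151 6727829241/287343151]

step 0: x' = [318/383, 311/383, 327/383], P' = [888/383 854/383 -655/383; 854/383 3680/383 1543/383; -655/383 1543/383 3030/383]
step 1: x' = [33348/105991, -528424/317973, -403363/317973], P' = [243139/105991 400865/105991 -19014/105991; 400865/105991 6908146/317973 4134664/317973; -19014/105991 4134664/317973 4432534/317973]
step 2: x' = [246463503/287343151, 391490389/287343151, 470281716/287343151], P' = [744478328/287343151 1746011759/287343151 429325165/287343151; 1746011759/287343151 11345556777/287343151 7462692629/287343151; 429325165/287343151 7462692629/287343151 6727829241/287343151]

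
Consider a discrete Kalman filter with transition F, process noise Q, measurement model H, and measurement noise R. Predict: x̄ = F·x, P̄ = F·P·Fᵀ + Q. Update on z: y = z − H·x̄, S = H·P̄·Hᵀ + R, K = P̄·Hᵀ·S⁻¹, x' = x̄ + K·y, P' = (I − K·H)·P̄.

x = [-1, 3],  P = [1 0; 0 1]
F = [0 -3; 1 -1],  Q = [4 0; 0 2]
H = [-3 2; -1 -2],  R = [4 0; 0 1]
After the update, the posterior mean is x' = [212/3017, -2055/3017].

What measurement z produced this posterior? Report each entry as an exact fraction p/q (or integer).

x̄ = F·x = [-9, -4]
P̄ = F·P·Fᵀ + Q = [13 3; 3 4]
S = H·P̄·Hᵀ + R = [101 35; 35 42]
K = P̄·Hᵀ·S⁻¹ = [-103/431 -764/3017; 49/431 -1076/3017]
x' − x̄ = [27365/3017, 10013/3017] = K·y
y = (KᵀK)⁻¹·Kᵀ·(x' − x̄) = [-21, -16]
z = y + H·x̄ = [-21, -16] + [19, 17] = [-2, 1]

z = [-2, 1]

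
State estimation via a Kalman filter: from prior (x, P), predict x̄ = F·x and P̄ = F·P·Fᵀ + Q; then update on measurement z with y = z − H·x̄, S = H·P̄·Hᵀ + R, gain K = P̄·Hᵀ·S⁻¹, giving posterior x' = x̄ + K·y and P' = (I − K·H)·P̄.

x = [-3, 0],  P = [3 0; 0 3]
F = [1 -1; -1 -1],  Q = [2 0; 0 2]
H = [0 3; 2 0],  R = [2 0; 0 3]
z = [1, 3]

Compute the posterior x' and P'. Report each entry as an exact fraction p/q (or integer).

x' = [39/35, 15/37]
P' = [24/35 0; 0 8/37]

x̄ = F·x = [-3, 3]
P̄ = F·P·Fᵀ + Q = [8 0; 0 8]
y = z − H·x̄ = [-8, 9]
S = H·P̄·Hᵀ + R = [74 0; 0 35]
K = P̄·Hᵀ·S⁻¹ = [0 16/35; 12/37 0]
x' = x̄ + K·y = [39/35, 15/37]
P' = (I − K·H)·P̄ = [24/35 0; 0 8/37]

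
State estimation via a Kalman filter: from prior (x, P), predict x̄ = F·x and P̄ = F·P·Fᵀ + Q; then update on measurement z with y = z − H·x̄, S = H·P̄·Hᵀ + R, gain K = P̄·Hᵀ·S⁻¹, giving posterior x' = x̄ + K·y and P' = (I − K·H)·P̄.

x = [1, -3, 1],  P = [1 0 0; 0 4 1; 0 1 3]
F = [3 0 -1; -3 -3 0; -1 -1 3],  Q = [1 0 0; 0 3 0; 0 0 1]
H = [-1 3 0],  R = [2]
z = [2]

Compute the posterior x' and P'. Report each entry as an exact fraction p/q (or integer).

x̄ = F·x = [2, 6, 5]
P̄ = F·P·Fᵀ + Q = [13 -6 -11; -6 48 6; -11 6 27]
y = z − H·x̄ = [-14]
S = H·P̄·Hᵀ + R = [483]
K = P̄·Hᵀ·S⁻¹ = [-31/483; 50/161; 29/483]
x' = x̄ + K·y = [200/69, 38/23, 287/69]
P' = (I − K·H)·P̄ = [5318/483 584/161 -4414/483; 584/161 228/161 -484/161; -4414/483 -484/161 12200/483]

x' = [200/69, 38/23, 287/69]
P' = [5318/483 584/161 -4414/483; 584/161 228/161 -484/161; -4414/483 -484/161 12200/483]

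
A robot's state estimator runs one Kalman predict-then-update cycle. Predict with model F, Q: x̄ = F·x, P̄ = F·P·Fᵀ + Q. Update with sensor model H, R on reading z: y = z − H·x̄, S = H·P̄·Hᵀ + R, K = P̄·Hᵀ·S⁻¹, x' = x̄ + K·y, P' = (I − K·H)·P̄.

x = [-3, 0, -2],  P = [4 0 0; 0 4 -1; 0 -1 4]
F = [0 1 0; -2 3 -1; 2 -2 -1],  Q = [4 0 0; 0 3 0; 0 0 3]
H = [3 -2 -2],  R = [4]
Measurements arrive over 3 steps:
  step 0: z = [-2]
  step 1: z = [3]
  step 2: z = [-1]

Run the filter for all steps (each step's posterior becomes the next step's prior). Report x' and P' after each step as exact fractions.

step 0: x̄ = F·x = [0, 8, -4]
step 0: P̄ = F·P·Fᵀ + Q = [8 13 -7; 13 65 -35; -7 -35 35]
step 0: y = z − H·x̄ = [6]
step 0: S = H·P̄·Hᵀ + R = [124]
step 0: K = P̄·Hᵀ·S⁻¹ = [3/31; -21/124; -21/124]
step 0: x' = x̄ + K·y = [18/31, 433/62, -311/62]
step 0: P' = (I − K·H)·P̄ = [212/31 466/31 -154/31; 466/31 7619/124 -4781/124; -154/31 -4781/124 3899/124]
step 1: x̄ = F·x = [433/62, 769/31, -483/62]
step 1: P̄ = F·P·Fᵀ + Q = [8115/124 11955/62 -6729/124; 11955/62 20022/31 -10893/62; -6729/124 -10893/62 6567/124]
step 1: y = z − H·x̄ = [997/62]
step 1: S = H·P̄·Hᵀ + R = [39691/124]
step 1: K = P̄·Hᵀ·S⁻¹ = [-10017/39691; -44874/39691; 10251/39691]
step 1: x' = x̄ + K·y = [116117/39691, 262990/39691, -144363/39691]
step 1: P' = (I − K·H)·P̄ = [1788324/39691 4028298/39691 -1325778/39691; 4028298/39691 9395943/39691 -3263748/39691; -1325778/39691 -3263748/39691 1254579/39691]
step 2: x̄ = F·x = [262990/39691, 701099/39691, -149383/39691]
step 2: P̄ = F·P·Fᵀ + Q = [9554707/39691 23394981/39691 -7471542/39691; 23394981/39691 59030235/39691 -18727647/39691; -7471542/39691 -18727647/39691 6132456/39691]
step 2: y = z − H·x̄ = [274771/39691]
step 2: S = H·P̄·Hᵀ + R = [5899447/39691]
step 2: K = P̄·Hᵀ·S⁻¹ = [-3182757/5899447; -10420233/5899447; 2775756/5899447]
step 2: x' = x̄ + K·y = [17055913/5899447, 32070710/5899447, -2987575/5899447]
step 2: P' = (I − K·H)·P̄ = [1164937780/5899447 2641716786/5899447 -887944602/5899447; 2641716786/5899447 6038257716/5899447 -2054842071/5899447; -887944602/5899447 -2054842071/5899447 717373656/5899447]

step 0: x' = [18/31, 433/62, -311/62], P' = [212/31 466/31 -154/31; 466/31 7619/124 -4781/124; -154/31 -4781/124 3899/124]
step 1: x' = [116117/39691, 262990/39691, -144363/39691], P' = [1788324/39691 4028298/39691 -1325778/39691; 4028298/39691 9395943/39691 -3263748/39691; -1325778/39691 -3263748/39691 1254579/39691]
step 2: x' = [17055913/5899447, 32070710/5899447, -2987575/5899447], P' = [1164937780/5899447 2641716786/5899447 -887944602/5899447; 2641716786/5899447 6038257716/5899447 -2054842071/5899447; -887944602/5899447 -2054842071/5899447 717373656/5899447]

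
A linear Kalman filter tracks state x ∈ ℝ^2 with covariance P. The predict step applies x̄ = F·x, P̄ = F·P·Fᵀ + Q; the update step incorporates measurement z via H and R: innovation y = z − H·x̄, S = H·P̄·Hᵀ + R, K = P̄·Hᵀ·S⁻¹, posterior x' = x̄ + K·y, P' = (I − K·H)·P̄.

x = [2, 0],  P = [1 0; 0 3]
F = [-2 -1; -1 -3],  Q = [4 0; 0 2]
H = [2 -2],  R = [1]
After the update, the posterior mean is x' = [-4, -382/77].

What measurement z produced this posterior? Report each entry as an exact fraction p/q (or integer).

z = [2]

x̄ = F·x = [-4, -2]
P̄ = F·P·Fᵀ + Q = [11 11; 11 30]
S = H·P̄·Hᵀ + R = [77]
K = P̄·Hᵀ·S⁻¹ = [0; -38/77]
x' − x̄ = [0, -228/77] = K·y
y = (KᵀK)⁻¹·Kᵀ·(x' − x̄) = [6]
z = y + H·x̄ = [6] + [-4] = [2]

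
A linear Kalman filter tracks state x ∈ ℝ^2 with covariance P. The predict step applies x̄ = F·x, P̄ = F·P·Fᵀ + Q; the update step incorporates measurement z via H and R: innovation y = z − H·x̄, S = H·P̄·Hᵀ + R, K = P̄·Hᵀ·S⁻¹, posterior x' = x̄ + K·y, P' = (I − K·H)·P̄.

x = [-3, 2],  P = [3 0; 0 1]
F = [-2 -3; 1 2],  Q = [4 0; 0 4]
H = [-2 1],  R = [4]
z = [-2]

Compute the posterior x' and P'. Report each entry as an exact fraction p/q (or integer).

x̄ = F·x = [0, 1]
P̄ = F·P·Fᵀ + Q = [25 -12; -12 11]
y = z − H·x̄ = [-3]
S = H·P̄·Hᵀ + R = [163]
K = P̄·Hᵀ·S⁻¹ = [-62/163; 35/163]
x' = x̄ + K·y = [186/163, 58/163]
P' = (I − K·H)·P̄ = [231/163 214/163; 214/163 568/163]

x' = [186/163, 58/163]
P' = [231/163 214/163; 214/163 568/163]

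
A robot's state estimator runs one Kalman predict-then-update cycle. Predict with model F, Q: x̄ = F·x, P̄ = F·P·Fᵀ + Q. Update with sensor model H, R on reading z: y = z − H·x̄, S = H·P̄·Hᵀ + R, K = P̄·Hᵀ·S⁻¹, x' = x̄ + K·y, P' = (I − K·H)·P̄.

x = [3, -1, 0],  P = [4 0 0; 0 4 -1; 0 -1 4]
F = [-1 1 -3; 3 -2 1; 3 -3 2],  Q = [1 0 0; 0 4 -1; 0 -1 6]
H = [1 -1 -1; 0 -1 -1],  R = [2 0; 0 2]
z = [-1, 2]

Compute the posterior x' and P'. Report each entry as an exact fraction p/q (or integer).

x̄ = F·x = [-4, 11, 12]
P̄ = F·P·Fᵀ + Q = [51 -39 -59; -39 64 74; -59 74 106]
y = z − H·x̄ = [26, 25]
S = H·P̄·Hᵀ + R = [567 416; 416 320]
K = P̄·Hᵀ·S⁻¹ = [108/131 -3209/4192; 12/131 -2307/4192; -25/131 -659/2096]
x' = x̄ + K·y = [-7137/4192, -1579/4192, -1723/2096]
P' = (I − K·H)·P̄ = [6665/2096 2691/2096 259/1048; 2691/2096 8945/2096 -3319/1048; 259/1048 -3319/1048 1989/524]

x' = [-7137/4192, -1579/4192, -1723/2096]
P' = [6665/2096 2691/2096 259/1048; 2691/2096 8945/2096 -3319/1048; 259/1048 -3319/1048 1989/524]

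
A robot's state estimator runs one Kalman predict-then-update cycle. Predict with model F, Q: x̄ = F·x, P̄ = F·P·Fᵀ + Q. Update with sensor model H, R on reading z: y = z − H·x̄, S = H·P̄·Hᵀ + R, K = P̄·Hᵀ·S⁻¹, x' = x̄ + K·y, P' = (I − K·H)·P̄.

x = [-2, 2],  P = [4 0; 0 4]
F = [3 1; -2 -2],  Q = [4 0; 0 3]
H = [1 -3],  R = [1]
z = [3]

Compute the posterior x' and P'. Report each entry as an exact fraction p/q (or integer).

x' = [-307/138, -959/552]
P' = [586/69 379/138; 379/138 551/552]

x̄ = F·x = [-4, 0]
P̄ = F·P·Fᵀ + Q = [44 -32; -32 35]
y = z − H·x̄ = [7]
S = H·P̄·Hᵀ + R = [552]
K = P̄·Hᵀ·S⁻¹ = [35/138; -137/552]
x' = x̄ + K·y = [-307/138, -959/552]
P' = (I − K·H)·P̄ = [586/69 379/138; 379/138 551/552]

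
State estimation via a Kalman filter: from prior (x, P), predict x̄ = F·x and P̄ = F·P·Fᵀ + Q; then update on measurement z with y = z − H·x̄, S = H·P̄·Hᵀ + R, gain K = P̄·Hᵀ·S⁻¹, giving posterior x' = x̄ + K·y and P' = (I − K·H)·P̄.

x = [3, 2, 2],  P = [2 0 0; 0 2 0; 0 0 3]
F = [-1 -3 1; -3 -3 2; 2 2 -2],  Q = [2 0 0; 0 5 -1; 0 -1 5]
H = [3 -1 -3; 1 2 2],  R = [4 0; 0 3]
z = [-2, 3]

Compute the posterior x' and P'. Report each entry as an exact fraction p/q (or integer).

x' = [63/209, 529/3553, 35614/39083]
P' = [28/19 -50/19 450/209; -50/19 2267/323 -18465/3553; 450/209 -18465/3553 164247/39083]

x̄ = F·x = [-7, -11, 6]
P̄ = F·P·Fᵀ + Q = [25 30 -22; 30 53 -37; -22 -37 33]
y = z − H·x̄ = [26, 20]
S = H·P̄·Hᵀ + R = [573 151; 151 108]
K = P̄·Hᵀ·S⁻¹ = [31/209 36/209; 602/3553 1198/3553; -9294/39083 2138/39083]
x' = x̄ + K·y = [63/209, 529/3553, 35614/39083]
P' = (I − K·H)·P̄ = [28/19 -50/19 450/209; -50/19 2267/323 -18465/3553; 450/209 -18465/3553 164247/39083]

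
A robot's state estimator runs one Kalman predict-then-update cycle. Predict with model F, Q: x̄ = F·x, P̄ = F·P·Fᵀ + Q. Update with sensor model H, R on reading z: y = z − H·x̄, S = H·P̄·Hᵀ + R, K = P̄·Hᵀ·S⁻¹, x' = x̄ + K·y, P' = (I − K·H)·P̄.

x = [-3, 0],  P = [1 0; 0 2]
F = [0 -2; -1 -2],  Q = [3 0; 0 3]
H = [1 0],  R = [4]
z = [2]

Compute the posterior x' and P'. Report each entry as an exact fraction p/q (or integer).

x' = [22/15, 61/15]
P' = [44/15 32/15; 32/15 116/15]

x̄ = F·x = [0, 3]
P̄ = F·P·Fᵀ + Q = [11 8; 8 12]
y = z − H·x̄ = [2]
S = H·P̄·Hᵀ + R = [15]
K = P̄·Hᵀ·S⁻¹ = [11/15; 8/15]
x' = x̄ + K·y = [22/15, 61/15]
P' = (I − K·H)·P̄ = [44/15 32/15; 32/15 116/15]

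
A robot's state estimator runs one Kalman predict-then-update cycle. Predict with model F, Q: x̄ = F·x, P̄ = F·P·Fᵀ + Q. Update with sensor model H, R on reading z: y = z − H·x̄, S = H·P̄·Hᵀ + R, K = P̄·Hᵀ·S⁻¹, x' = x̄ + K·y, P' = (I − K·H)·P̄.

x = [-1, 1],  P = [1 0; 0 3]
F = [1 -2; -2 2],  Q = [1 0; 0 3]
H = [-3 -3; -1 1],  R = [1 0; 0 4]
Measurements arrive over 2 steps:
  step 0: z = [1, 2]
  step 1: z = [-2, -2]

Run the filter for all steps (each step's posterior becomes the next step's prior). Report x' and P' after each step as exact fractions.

step 0: x' = [-101/79, 535/553], P' = [378/395 -358/395; -358/395 2666/2765]
step 1: x' = [162689/184734, -14869/61578], P' = [4570777/4987818 -1449641/1662606; -1449641/1662606 518305/554202]

step 0: x̄ = F·x = [-3, 4]
step 0: P̄ = F·P·Fᵀ + Q = [14 -14; -14 19]
step 0: y = z − H·x̄ = [4, -5]
step 0: S = H·P̄·Hᵀ + R = [46 -15; -15 65]
step 0: K = P̄·Hᵀ·S⁻¹ = [-12/79 -184/395; -96/553 1293/2765]
step 0: x' = x̄ + K·y = [-101/79, 535/553]
step 0: P' = (I − K·H)·P̄ = [378/395 -358/395; -358/395 2666/2765]
step 1: x̄ = F·x = [-1777/553, 2484/553]
step 1: P̄ = F·P·Fᵀ + Q = [26099/2765 -30992/2765; -30992/2765 49591/2765]
step 1: y = z − H·x̄ = [145/79, -5367/553]
step 1: S = H·P̄·Hᵀ + R = [18017/395 -10068/395; -10068/395 148734/2765]
step 1: K = P̄·Hᵀ·S⁻¹ = [-110927/831303 -2229925/4987818; -52637/277101 751139/1662606]
step 1: x' = x̄ + K·y = [162689/184734, -14869/61578]
step 1: P' = (I − K·H)·P̄ = [4570777/4987818 -1449641/1662606; -1449641/1662606 518305/554202]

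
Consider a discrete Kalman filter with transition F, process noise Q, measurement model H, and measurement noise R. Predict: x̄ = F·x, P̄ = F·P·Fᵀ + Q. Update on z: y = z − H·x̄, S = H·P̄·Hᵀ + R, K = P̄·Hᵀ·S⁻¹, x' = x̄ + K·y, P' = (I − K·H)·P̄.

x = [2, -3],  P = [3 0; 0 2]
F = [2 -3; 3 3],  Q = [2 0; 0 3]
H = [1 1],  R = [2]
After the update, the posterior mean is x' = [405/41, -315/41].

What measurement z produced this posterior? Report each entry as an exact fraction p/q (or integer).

x̄ = F·x = [13, -3]
P̄ = F·P·Fᵀ + Q = [32 0; 0 48]
S = H·P̄·Hᵀ + R = [82]
K = P̄·Hᵀ·S⁻¹ = [16/41; 24/41]
x' − x̄ = [-128/41, -192/41] = K·y
y = (KᵀK)⁻¹·Kᵀ·(x' − x̄) = [-8]
z = y + H·x̄ = [-8] + [10] = [2]

z = [2]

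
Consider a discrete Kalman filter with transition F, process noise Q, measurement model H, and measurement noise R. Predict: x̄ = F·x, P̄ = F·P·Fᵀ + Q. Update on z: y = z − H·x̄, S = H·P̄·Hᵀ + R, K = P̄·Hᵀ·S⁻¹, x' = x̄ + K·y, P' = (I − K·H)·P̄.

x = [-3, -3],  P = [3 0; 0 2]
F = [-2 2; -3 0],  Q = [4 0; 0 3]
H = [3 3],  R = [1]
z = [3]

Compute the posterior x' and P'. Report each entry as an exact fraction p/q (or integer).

x' = [-3024/811, 3843/811]
P' = [3588/811 -3546/811; -3546/811 3594/811]

x̄ = F·x = [0, 9]
P̄ = F·P·Fᵀ + Q = [24 18; 18 30]
y = z − H·x̄ = [-24]
S = H·P̄·Hᵀ + R = [811]
K = P̄·Hᵀ·S⁻¹ = [126/811; 144/811]
x' = x̄ + K·y = [-3024/811, 3843/811]
P' = (I − K·H)·P̄ = [3588/811 -3546/811; -3546/811 3594/811]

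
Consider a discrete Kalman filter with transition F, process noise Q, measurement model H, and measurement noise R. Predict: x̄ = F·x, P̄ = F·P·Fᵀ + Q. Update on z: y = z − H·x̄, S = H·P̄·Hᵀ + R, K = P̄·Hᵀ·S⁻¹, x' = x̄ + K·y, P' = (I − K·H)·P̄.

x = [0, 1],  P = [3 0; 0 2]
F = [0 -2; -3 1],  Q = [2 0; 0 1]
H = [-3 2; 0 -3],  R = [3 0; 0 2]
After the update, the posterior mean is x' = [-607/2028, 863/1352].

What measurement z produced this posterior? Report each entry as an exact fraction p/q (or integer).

z = [2, -2]

x̄ = F·x = [-2, 1]
P̄ = F·P·Fᵀ + Q = [10 -4; -4 30]
S = H·P̄·Hᵀ + R = [261 -216; -216 272]
K = P̄·Hᵀ·S⁻¹ = [-484/1521 -141/676; 1/169 -441/1352]
x' − x̄ = [3449/2028, -489/1352] = K·y
y = (KᵀK)⁻¹·Kᵀ·(x' − x̄) = [-6, 1]
z = y + H·x̄ = [-6, 1] + [8, -3] = [2, -2]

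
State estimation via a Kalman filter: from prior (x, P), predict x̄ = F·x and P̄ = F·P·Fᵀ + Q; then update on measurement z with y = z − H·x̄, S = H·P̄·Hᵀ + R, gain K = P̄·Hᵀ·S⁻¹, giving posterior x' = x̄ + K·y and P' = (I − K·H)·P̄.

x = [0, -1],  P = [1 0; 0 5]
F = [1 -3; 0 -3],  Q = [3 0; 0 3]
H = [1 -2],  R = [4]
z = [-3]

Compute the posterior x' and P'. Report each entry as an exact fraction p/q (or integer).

x̄ = F·x = [3, 3]
P̄ = F·P·Fᵀ + Q = [49 45; 45 48]
y = z − H·x̄ = [0]
S = H·P̄·Hᵀ + R = [65]
K = P̄·Hᵀ·S⁻¹ = [-41/65; -51/65]
x' = x̄ + K·y = [3, 3]
P' = (I − K·H)·P̄ = [1504/65 834/65; 834/65 519/65]

x' = [3, 3]
P' = [1504/65 834/65; 834/65 519/65]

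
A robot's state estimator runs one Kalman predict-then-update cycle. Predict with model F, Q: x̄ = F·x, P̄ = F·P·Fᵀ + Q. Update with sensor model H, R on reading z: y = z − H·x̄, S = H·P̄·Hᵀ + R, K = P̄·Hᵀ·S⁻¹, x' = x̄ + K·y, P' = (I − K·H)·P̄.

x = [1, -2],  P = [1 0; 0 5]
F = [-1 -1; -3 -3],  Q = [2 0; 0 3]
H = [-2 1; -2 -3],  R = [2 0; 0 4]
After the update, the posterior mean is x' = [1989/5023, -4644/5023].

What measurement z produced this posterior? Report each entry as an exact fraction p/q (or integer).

z = [-2, 2]

x̄ = F·x = [1, 3]
P̄ = F·P·Fᵀ + Q = [8 18; 18 57]
S = H·P̄·Hᵀ + R = [19 -67; -67 765]
K = P̄·Hᵀ·S⁻¹ = [-1580/5023 -598/5023; 1098/5023 -1263/5023]
x' − x̄ = [-3034/5023, -19713/5023] = K·y
y = (KᵀK)⁻¹·Kᵀ·(x' − x̄) = [-3, 13]
z = y + H·x̄ = [-3, 13] + [1, -11] = [-2, 2]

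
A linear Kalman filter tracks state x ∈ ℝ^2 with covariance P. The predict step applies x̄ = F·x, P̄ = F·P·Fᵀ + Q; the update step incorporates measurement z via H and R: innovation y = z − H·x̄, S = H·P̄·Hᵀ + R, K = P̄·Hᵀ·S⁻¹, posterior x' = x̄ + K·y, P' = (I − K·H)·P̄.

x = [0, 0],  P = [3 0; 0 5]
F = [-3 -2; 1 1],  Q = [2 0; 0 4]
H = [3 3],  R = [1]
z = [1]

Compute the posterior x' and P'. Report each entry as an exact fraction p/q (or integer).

x' = [45/104, -21/208]
P' = [523/52 -1031/104; -1031/104 2055/208]

x̄ = F·x = [0, 0]
P̄ = F·P·Fᵀ + Q = [49 -19; -19 12]
y = z − H·x̄ = [1]
S = H·P̄·Hᵀ + R = [208]
K = P̄·Hᵀ·S⁻¹ = [45/104; -21/208]
x' = x̄ + K·y = [45/104, -21/208]
P' = (I − K·H)·P̄ = [523/52 -1031/104; -1031/104 2055/208]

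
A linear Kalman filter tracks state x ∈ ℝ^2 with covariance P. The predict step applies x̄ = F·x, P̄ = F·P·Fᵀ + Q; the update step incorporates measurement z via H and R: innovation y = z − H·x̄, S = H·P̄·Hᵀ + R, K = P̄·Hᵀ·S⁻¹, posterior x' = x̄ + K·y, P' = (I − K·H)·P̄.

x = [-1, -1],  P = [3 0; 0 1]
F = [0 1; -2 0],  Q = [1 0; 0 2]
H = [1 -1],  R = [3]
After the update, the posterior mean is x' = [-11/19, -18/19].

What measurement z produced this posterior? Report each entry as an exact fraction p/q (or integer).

x̄ = F·x = [-1, 2]
P̄ = F·P·Fᵀ + Q = [2 0; 0 14]
S = H·P̄·Hᵀ + R = [19]
K = P̄·Hᵀ·S⁻¹ = [2/19; -14/19]
x' − x̄ = [8/19, -56/19] = K·y
y = (KᵀK)⁻¹·Kᵀ·(x' − x̄) = [4]
z = y + H·x̄ = [4] + [-3] = [1]

z = [1]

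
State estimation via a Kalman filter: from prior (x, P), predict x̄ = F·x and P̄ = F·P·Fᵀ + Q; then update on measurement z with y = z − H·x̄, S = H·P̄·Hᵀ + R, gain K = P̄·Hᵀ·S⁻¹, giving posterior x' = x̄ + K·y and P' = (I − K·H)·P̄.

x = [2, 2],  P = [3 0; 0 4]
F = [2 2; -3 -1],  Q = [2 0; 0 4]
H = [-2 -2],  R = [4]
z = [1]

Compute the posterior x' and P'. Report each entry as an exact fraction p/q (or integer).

x̄ = F·x = [8, -8]
P̄ = F·P·Fᵀ + Q = [30 -26; -26 35]
y = z − H·x̄ = [1]
S = H·P̄·Hᵀ + R = [56]
K = P̄·Hᵀ·S⁻¹ = [-1/7; -9/28]
x' = x̄ + K·y = [55/7, -233/28]
P' = (I − K·H)·P̄ = [202/7 -200/7; -200/7 409/14]

x' = [55/7, -233/28]
P' = [202/7 -200/7; -200/7 409/14]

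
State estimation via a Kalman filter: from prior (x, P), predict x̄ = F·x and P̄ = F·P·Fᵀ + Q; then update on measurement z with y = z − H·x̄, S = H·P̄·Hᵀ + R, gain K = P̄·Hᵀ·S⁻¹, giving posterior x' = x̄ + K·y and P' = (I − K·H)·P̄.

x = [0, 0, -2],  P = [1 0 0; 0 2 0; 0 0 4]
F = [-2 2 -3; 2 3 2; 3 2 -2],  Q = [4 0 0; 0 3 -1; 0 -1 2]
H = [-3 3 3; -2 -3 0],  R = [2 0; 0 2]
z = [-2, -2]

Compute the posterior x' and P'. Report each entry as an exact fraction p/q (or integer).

x̄ = F·x = [6, -4, 4]
P̄ = F·P·Fᵀ + Q = [52 -16 26; -16 41 1; 26 1 35]
y = z − H·x̄ = [16, -2]
S = H·P̄·Hᵀ + R = [992 -270; -270 387]
K = P̄·Hᵀ·S⁻¹ = [-3549/17278 -22393/77751; 1188/8639 -10823/77751; -90/8639 -11615/77751]
x' = x̄ + K·y = [255764/77751, -118286/77751, 321274/77751]
P' = (I − K·H)·P̄ = [776761/77751 -502912/77751 1269026/77751; -502912/77751 342490/77751 -838274/77751; 1269026/77751 -838274/77751 2106760/77751]

x' = [255764/77751, -118286/77751, 321274/77751]
P' = [776761/77751 -502912/77751 1269026/77751; -502912/77751 342490/77751 -838274/77751; 1269026/77751 -838274/77751 2106760/77751]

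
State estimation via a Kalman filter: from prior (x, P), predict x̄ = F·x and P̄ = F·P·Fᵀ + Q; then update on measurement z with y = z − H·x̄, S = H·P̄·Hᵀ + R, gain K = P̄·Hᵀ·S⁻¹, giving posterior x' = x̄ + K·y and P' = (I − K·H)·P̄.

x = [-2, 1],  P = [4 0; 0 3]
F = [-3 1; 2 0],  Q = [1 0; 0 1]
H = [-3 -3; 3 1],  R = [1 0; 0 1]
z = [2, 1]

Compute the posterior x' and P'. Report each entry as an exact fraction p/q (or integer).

x̄ = F·x = [7, -4]
P̄ = F·P·Fᵀ + Q = [40 -24; -24 17]
y = z − H·x̄ = [11, -16]
S = H·P̄·Hᵀ + R = [82 -123; -123 234]
K = P̄·Hᵀ·S⁻¹ = [64/451 16/33; -617/1353 -47/99]
x' = x̄ + K·y = [1087/1353, -5765/4059]
P' = (I − K·H)·P̄ = [120/451 -424/1353; -424/1353 1889/4059]

x' = [1087/1353, -5765/4059]
P' = [120/451 -424/1353; -424/1353 1889/4059]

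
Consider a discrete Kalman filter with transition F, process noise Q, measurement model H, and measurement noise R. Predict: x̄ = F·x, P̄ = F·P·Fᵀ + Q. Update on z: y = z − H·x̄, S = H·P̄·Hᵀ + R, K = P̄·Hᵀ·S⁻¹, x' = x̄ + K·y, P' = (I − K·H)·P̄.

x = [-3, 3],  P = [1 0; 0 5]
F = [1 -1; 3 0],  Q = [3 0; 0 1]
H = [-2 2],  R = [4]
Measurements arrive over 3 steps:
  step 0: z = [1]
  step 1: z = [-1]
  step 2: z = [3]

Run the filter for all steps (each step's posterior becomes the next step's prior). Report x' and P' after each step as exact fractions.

step 0: x' = [-15/2, -29/4], P' = [45/7 6; 6 13/2]
step 1: x' = [-1019/857, -1752/857], P' = [3269/857 3232/857; 3232/857 4038/857]
step 2: x' = [19597/68654, 112427/68654], P' = [124017/34327 120714/34327; 120714/34327 150881/34327]

step 0: x̄ = F·x = [-6, -9]
step 0: P̄ = F·P·Fᵀ + Q = [9 3; 3 10]
step 0: y = z − H·x̄ = [7]
step 0: S = H·P̄·Hᵀ + R = [56]
step 0: K = P̄·Hᵀ·S⁻¹ = [-3/14; 1/4]
step 0: x' = x̄ + K·y = [-15/2, -29/4]
step 0: P' = (I − K·H)·P̄ = [45/7 6; 6 13/2]
step 1: x̄ = F·x = [-1/4, -45/2]
step 1: P̄ = F·P·Fᵀ + Q = [55/14 9/7; 9/7 412/7]
step 1: y = z − H·x̄ = [87/2]
step 1: S = H·P̄·Hᵀ + R = [1714/7]
step 1: K = P̄·Hᵀ·S⁻¹ = [-37/1714; 403/857]
step 1: x' = x̄ + K·y = [-1019/857, -1752/857]
step 1: P' = (I − K·H)·P̄ = [3269/857 3232/857; 3232/857 4038/857]
step 2: x̄ = F·x = [733/857, -3057/857]
step 2: P̄ = F·P·Fᵀ + Q = [3414/857 111/857; 111/857 30278/857]
step 2: y = z − H·x̄ = [10151/857]
step 2: S = H·P̄·Hᵀ + R = [137308/857]
step 2: K = P̄·Hᵀ·S⁻¹ = [-3303/68654; 30167/68654]
step 2: x' = x̄ + K·y = [19597/68654, 112427/68654]
step 2: P' = (I − K·H)·P̄ = [124017/34327 120714/34327; 120714/34327 150881/34327]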